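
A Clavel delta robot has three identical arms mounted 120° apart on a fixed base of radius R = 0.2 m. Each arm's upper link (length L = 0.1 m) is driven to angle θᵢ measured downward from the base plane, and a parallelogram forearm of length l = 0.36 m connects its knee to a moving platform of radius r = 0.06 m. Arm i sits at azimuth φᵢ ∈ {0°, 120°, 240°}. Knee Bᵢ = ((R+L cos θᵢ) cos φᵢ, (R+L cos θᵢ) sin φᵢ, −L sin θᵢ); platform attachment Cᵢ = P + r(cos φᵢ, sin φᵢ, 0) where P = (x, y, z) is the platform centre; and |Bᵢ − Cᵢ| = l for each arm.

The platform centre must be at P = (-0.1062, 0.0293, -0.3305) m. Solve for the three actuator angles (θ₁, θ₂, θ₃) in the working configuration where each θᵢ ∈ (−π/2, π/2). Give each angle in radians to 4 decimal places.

θ₁ = 1.3090, θ₂ = 0.1750, θ₃ = 0.5236

rotate P by −φ1: (-0.1062, 0.0293, -0.3305)
  e−x'=0.2462;  (l²−L²−(e−x')²−y'²−z²)/2L = -0.2555
  γ=atan2(-0.3305,0.2462)=-0.9305;  ψ=arccos(-0.6200)=2.2395;  θ1=γ+ψ≈1.3090
φ2=120.0° → target in arm frame (0.0785, 0.0773)
  e−x'=0.0615;  (l²−L²−(e−x')²−y'²−z²)/2L = 0.0030
  γ=atan2(-0.3305,0.0615)=-1.3867;  ψ=arccos(0.0090)=1.5618;  θ2=γ+ψ≈0.1750
φ3=240.0° → target in arm frame (0.0277, -0.1066)
  e−x'=0.1123;  (l²−L²−(e−x')²−y'²−z²)/2L = -0.0680
  θ3 = atan2(B,A) + arccos(C/0.3490) = 0.5236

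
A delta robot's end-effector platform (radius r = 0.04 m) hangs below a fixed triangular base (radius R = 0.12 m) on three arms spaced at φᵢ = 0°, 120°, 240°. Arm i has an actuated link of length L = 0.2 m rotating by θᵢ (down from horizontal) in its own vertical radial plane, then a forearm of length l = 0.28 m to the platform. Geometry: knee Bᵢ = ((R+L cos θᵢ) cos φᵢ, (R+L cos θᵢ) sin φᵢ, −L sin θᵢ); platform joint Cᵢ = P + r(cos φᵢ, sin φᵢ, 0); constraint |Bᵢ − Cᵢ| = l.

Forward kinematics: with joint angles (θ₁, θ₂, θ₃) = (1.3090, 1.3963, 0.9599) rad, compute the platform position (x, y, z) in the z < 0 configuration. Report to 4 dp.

(-0.0223, -0.0719, -0.4157)

φ1=0.0°: virtual centre (0.1318, 0.0000, -0.1932), radius l
φ2=120.0°: virtual centre (-0.0574, 0.0994, -0.1970), radius l
arm 3 at φ=240.0°: e+L cos θ3 = 0.1947;  S3 = (-0.0974, -0.1686, -0.1638)
eliminate P² terms by subtracting sphere 1 from 2 and 3
[-0.3782 0.1987 -0.0076]·P = -0.0027;  [-0.4582 -0.3373 0.0587]·P = 0.0101
Cramer: x(z) = -0.0049+0.0417z;  y(z) = -0.0231+0.1174z
into |P−S₁|² = l²: 1.0155z² + 0.3695z + -0.0219 = 0;  Δ = 0.2253;  z = -0.4157 or 0.0518 → z<0 root = -0.4157
x = -0.0223, y = -0.0719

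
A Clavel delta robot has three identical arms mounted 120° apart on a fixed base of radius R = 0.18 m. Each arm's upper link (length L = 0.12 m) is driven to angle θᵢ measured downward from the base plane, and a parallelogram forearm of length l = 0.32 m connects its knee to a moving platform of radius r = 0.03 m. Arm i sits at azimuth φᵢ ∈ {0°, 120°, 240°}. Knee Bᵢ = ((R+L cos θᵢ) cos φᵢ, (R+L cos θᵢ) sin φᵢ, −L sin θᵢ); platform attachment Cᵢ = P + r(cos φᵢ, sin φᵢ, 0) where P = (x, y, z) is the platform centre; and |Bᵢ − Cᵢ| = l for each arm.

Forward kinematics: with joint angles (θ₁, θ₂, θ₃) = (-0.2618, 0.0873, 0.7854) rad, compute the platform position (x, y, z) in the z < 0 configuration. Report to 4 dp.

φ1=0.0°: virtual centre (0.2659, 0.0000, 0.0311), radius l
O2 = (0.2695·cos120.0°, 0.2695·sin120.0°, -0.0105) = (-0.1348, 0.2334, -0.0105)
O3 = (0.2349·cos240.0°, 0.2349·sin240.0°, -0.0849) = (-0.1174, -0.2034, -0.0849)
eliminate P² terms by subtracting sphere 1 from 2 and 3
plane₁₂: -0.8014x+0.4669y+-0.0830z = 0.0011
Cramer: x(z) = 0.0057-0.2076z;  y(z) = 0.0121-0.1785z
sphere 1 gives Az²+Bz+C=0 with A=1.0750, B=0.0416, C=-0.0336;  B²−4AC=0.1461;  roots -0.1972, 0.1585;  negative root z = -0.1972
x = 0.0467, y = 0.0473

(0.0467, 0.0473, -0.1972)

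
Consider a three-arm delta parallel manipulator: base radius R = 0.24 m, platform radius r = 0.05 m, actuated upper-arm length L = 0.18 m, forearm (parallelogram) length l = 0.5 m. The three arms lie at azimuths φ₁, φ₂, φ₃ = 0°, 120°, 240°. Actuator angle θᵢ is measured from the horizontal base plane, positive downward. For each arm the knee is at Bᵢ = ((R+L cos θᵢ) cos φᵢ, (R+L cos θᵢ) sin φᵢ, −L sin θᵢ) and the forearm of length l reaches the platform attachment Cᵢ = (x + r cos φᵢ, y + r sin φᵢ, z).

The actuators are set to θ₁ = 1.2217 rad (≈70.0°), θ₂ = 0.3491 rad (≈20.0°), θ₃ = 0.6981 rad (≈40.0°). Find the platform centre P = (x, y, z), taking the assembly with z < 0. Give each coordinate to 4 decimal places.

(-0.1320, 0.0507, -0.4858)

S1 = (0.2516·cos0.0°, 0.2516·sin0.0°, -0.1691) = (0.2516, 0.0000, -0.1691)
φ2=120.0°: virtual centre (-0.1796, 0.3110, -0.0616), radius l
arm 3 at φ=240.0°: (R−r)+L cos θ3 = 0.3279;  S3 = (-0.1639, -0.2840, -0.1157)
|S₂|²−|S₁|² = 0.0409;  |S₃|²−|S₁|² = 0.0290
plane₁₂: -0.8623x+0.6221y+0.2151z = 0.0409
det = 1.0067;  x = -0.0410+0.1874z,  y = 0.0089+-0.0861z
into |P−S₁|² = l²: 1.0425z² + 0.2271z + -0.1357 = 0;  Δ = 0.6176;  z = -0.4858 or 0.2680 → z<0 root = -0.4858
x = -0.1320, y = 0.0507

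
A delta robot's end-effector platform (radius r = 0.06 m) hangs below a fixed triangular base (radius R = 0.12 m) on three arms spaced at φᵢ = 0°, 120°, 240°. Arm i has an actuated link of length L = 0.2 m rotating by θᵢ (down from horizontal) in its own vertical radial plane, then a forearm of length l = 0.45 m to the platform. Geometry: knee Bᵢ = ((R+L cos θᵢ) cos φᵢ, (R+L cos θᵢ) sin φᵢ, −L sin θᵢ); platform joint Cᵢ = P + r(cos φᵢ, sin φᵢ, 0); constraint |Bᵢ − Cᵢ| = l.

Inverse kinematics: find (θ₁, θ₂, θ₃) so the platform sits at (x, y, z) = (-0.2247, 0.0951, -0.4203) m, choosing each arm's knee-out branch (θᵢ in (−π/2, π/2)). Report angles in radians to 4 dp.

θ₁ = 1.1345, θ₂ = 0.0002, θ₃ = 0.5237

φ1=0.0° → target in arm frame (-0.2247, 0.0951)
  e−x'=0.2847;  (l²−L²−(e−x')²−y'²−z²)/2L = -0.2606
  θ1 = atan2(B,A) + arccos(C/0.5076) = 1.1345
arm 2 (φ=120.0°): x'=0.1947, y'=0.1470
  A=-0.1347, B=-0.4203, C=(l²−L²−A²−y'²−z²)/(2L)=-0.1348
  γ=atan2(-0.4203,-0.1347)=-1.8810;  ψ=arccos(-0.3054)=1.8812;  θ2=γ+ψ≈0.0002
rotate P by −φ3: (0.0300, -0.2421, -0.4203)
  A=0.0300, B=-0.4203, C=(l²−L²−A²−y'²−z²)/(2L)=-0.1842
  γ=atan2(-0.4203,0.0300)=-1.4995;  ψ=arccos(-0.4372)=2.0233;  θ3=γ+ψ≈0.5237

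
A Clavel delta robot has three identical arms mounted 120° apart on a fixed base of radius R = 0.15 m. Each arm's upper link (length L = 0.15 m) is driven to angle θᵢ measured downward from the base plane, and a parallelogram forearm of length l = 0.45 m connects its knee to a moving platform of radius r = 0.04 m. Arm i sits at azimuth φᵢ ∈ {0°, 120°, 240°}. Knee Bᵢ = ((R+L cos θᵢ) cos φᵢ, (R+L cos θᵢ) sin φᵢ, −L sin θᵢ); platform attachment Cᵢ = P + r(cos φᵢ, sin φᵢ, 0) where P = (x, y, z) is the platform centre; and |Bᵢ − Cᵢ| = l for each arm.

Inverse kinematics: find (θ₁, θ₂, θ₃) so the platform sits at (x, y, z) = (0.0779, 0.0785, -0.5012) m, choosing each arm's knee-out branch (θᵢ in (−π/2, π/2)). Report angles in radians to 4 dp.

θ₁ = 0.6112, θ₂ = 0.7854, θ₃ = 1.2219

rotate P by −φ1: (0.0779, 0.0785, -0.5012)
  A=0.0321, B=-0.5012, C=(l²−L²−A²−y'²−z²)/(2L)=-0.2613
  √(A²+B²)=0.5022;  θ1 = -1.5068+2.1180 ≈ 0.6112
arm 2 (φ=120.0°): x'=0.0290, y'=-0.1067
  e−x'=0.0810;  (l²−L²−(e−x')²−y'²−z²)/2L = -0.2971
  γ=atan2(-0.5012,0.0810)=-1.4106;  ψ=arccos(-0.5853)=2.1960;  θ2=γ+ψ≈0.7854
rotate P by −φ3: (-0.1069, 0.0282, -0.5012)
  A=0.2169, B=-0.5012, C=(l²−L²−A²−y'²−z²)/(2L)=-0.3969
  θ3 = atan2(B,A) + arccos(C/0.5461) = 1.2219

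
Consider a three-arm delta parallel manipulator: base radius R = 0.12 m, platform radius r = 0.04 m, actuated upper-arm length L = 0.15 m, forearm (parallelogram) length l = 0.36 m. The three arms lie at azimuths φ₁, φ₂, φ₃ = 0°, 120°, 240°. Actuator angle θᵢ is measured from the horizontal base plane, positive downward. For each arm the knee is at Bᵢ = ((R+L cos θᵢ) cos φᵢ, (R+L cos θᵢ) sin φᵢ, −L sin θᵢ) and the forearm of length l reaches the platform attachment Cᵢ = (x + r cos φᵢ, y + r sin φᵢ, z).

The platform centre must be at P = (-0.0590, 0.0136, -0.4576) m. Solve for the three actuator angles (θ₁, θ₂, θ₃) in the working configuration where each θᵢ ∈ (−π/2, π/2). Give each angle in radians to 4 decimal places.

θ₁ = 1.3089, θ₂ = 0.9596, θ₃ = 1.0470

φ1=0.0° → target in arm frame (-0.0590, 0.0136)
  A cos θ + B sin θ = C:  0.1390·cos θ + -0.4576·sin θ = -0.4060
  √(A²+B²)=0.4782;  θ1 = -1.2759+2.5848 ≈ 1.3089
arm 2 (φ=120.0°): x'=0.0413, y'=0.0443
  A=0.0387, B=-0.4576, C=(l²−L²−A²−y'²−z²)/(2L)=-0.3525
  θ2 = atan2(B,A) + arccos(C/0.4592) = 0.9596
φ3=240.0° → target in arm frame (0.0177, -0.0579)
  A cos θ + B sin θ = C:  0.0623·cos θ + -0.4576·sin θ = -0.3651
  γ=atan2(-0.4576,0.0623)=-1.4355;  ψ=arccos(-0.7906)=2.4825;  θ3=γ+ψ≈1.0470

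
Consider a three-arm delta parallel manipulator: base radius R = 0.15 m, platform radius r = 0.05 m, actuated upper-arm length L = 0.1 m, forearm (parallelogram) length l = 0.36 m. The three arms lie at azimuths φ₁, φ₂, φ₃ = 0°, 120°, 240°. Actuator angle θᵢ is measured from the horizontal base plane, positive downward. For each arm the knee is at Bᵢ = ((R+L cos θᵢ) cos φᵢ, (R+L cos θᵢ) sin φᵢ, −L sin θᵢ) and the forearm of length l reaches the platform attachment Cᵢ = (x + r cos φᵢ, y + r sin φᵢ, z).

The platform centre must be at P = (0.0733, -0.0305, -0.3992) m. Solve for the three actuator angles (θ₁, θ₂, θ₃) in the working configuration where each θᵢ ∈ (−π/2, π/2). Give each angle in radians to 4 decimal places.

arm 1 (φ=0.0°): x'=0.0733, y'=-0.0305
  A cos θ + B sin θ = C:  0.0267·cos θ + -0.3992·sin θ = -0.2070
  θ1 = atan2(B,A) + arccos(C/0.4001) = 0.6106
arm 2 (φ=120.0°): x'=-0.0631, y'=-0.0482
  A=0.1631, B=-0.3992, C=(l²−L²−A²−y'²−z²)/(2L)=-0.3434
  θ2 = atan2(B,A) + arccos(C/0.4312) = 1.3090
arm 3 (φ=240.0°): x'=-0.0102, y'=0.0787
  A cos θ + B sin θ = C:  0.1102·cos θ + -0.3992·sin θ = -0.2906
  θ3 = atan2(B,A) + arccos(C/0.4141) = 1.0470

θ₁ = 0.6106, θ₂ = 1.3090, θ₃ = 1.0470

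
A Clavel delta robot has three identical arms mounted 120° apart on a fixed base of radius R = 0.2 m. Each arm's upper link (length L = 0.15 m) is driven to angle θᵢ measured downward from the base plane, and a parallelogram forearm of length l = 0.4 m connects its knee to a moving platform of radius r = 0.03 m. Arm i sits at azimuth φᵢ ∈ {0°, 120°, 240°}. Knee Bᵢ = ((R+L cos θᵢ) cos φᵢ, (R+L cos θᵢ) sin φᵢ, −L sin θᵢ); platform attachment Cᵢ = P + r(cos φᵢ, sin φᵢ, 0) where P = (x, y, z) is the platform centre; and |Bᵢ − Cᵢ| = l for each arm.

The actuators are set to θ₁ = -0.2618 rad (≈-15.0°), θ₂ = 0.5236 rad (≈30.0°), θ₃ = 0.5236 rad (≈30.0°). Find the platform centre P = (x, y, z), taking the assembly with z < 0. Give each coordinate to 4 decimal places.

arm 1 at φ=0.0°: (R−r)+L cos θ1 = 0.3149;  S1 = (0.3149, 0.0000, 0.0388)
arm 2 at φ=120.0°: (R−r)+L cos θ2 = 0.2999;  S2 = (-0.1500, 0.2597, -0.0750)
S3 = (0.2999·cos240.0°, 0.2999·sin240.0°, -0.0750) = (-0.1500, -0.2597, -0.0750)
|S₂|²−|S₁|² = -0.0051;  |S₃|²−|S₁|² = -0.0051
[-0.9297 0.5194 -0.2276]·P = -0.0051;  [-0.9297 -0.5194 -0.2276]·P = -0.0051
Cramer: x(z) = 0.0055-0.2449z;  y(z) = 0.0000+0.0000z
quadratic in z: (1.0600)z²+(0.0739)z+(-0.0628)=0, √Δ=0.5211 → z ∈ {-0.2807, 0.2110}; z = -0.2807 (taking z<0)
x = 0.0742, y = 0.0000

(0.0742, 0.0000, -0.2807)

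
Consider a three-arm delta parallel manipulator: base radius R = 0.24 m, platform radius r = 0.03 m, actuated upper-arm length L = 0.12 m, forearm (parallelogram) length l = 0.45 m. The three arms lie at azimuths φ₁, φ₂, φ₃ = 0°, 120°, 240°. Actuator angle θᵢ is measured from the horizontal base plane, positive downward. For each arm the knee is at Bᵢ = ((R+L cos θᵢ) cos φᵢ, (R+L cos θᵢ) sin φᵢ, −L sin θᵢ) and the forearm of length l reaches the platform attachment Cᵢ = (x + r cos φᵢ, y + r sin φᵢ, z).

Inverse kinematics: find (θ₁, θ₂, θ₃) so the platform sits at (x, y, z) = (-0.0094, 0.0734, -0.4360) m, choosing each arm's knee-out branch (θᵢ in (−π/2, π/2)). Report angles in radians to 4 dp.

arm 1 (φ=0.0°): x'=-0.0094, y'=0.0734
  e−x'=0.2194;  (l²−L²−(e−x')²−y'²−z²)/2L = -0.2313
  γ=atan2(-0.4360,0.2194)=-1.1046;  ψ=arccos(-0.4740)=2.0646;  θ1=γ+ψ≈0.9600
φ2=120.0° → target in arm frame (0.0683, -0.0286)
  e−x'=0.1417;  (l²−L²−(e−x')²−y'²−z²)/2L = -0.0954
  √(A²+B²)=0.4585;  θ2 = -1.2565+1.7805 ≈ 0.5240
φ3=240.0° → target in arm frame (-0.0589, -0.0448)
  e−x'=0.2689;  (l²−L²−(e−x')²−y'²−z²)/2L = -0.3179
  γ=atan2(-0.4360,0.2689)=-1.0182;  ψ=arccos(-0.6206)=2.2403;  θ3=γ+ψ≈1.2221

θ₁ = 0.9600, θ₂ = 0.5240, θ₃ = 1.2221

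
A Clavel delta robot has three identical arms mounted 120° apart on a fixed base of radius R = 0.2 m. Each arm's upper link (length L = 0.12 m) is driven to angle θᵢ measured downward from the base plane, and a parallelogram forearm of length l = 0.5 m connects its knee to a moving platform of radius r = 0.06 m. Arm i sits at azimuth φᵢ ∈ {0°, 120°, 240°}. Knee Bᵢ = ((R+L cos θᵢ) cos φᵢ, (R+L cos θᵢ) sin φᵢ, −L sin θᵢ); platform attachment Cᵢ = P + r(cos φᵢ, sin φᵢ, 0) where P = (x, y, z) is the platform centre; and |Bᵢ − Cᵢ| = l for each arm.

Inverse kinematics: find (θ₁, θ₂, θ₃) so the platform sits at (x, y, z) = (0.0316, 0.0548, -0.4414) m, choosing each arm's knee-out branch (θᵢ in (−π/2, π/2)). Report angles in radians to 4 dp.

θ₁ = 0.0000, θ₂ = -0.0003, θ₃ = 0.4362

rotate P by −φ1: (0.0316, 0.0548, -0.4414)
  A cos θ + B sin θ = C:  0.1084·cos θ + -0.4414·sin θ = 0.1084
  γ=atan2(-0.4414,0.1084)=-1.3300;  ψ=arccos(0.2385)=1.3300;  θ1=γ+ψ≈0.0000
φ2=120.0° → target in arm frame (0.0317, -0.0548)
  e−x'=0.1083;  (l²−L²−(e−x')²−y'²−z²)/2L = 0.1085
  θ2 = atan2(B,A) + arccos(C/0.4545) = -0.0003
arm 3 (φ=240.0°): x'=-0.0633, y'=0.0000
  e−x'=0.2033;  (l²−L²−(e−x')²−y'²−z²)/2L = -0.0023
  √(A²+B²)=0.4860;  θ3 = -1.1393+1.5755 ≈ 0.4362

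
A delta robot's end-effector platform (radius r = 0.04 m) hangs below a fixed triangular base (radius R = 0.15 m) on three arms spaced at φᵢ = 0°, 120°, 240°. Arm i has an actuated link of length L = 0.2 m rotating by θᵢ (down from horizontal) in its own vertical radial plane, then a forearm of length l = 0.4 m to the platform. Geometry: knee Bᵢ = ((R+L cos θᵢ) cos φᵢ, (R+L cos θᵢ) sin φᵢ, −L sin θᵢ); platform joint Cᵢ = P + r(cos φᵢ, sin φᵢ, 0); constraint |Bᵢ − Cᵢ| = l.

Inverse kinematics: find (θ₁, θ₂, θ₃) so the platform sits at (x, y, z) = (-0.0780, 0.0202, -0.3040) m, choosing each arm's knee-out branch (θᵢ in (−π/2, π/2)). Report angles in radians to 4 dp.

arm 1 (φ=0.0°): x'=-0.0780, y'=0.0202
  A=0.1880, B=-0.3040, C=(l²−L²−A²−y'²−z²)/(2L)=-0.0204
  √(A²+B²)=0.3574;  θ1 = -1.0169+1.6280 ≈ 0.6110
rotate P by −φ2: (0.0565, 0.0574, -0.3040)
  A=0.0535, B=-0.3040, C=(l²−L²−A²−y'²−z²)/(2L)=0.0536
  √(A²+B²)=0.3087;  θ2 = -1.3966+1.3964 ≈ -0.0001
φ3=240.0° → target in arm frame (0.0215, -0.0776)
  A=0.0885, B=-0.3040, C=(l²−L²−A²−y'²−z²)/(2L)=0.0343
  γ=atan2(-0.3040,0.0885)=-1.2875;  ψ=arccos(0.1084)=1.4622;  θ3=γ+ψ≈0.1747

θ₁ = 0.6110, θ₂ = -0.0001, θ₃ = 0.1747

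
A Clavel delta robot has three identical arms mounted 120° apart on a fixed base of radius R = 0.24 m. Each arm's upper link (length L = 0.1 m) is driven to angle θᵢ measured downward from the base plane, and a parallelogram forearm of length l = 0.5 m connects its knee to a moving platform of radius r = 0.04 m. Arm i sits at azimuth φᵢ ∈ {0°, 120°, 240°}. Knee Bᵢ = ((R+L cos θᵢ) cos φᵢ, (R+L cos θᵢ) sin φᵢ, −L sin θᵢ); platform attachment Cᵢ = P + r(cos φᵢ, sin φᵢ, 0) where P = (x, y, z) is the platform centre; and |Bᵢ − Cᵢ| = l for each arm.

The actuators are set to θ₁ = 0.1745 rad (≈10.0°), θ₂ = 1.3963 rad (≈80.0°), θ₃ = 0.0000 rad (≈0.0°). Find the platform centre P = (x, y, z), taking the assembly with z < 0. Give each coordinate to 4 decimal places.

φ1=0.0°: virtual centre (0.2985, 0.0000, -0.0174), radius l
arm 2 at φ=120.0°: ρ2 = 0.2174;  O2 = (-0.1087, 0.1882, -0.0985)
φ3=240.0°: virtual centre (-0.1500, -0.2598, 0.0000), radius l
eliminate P² terms by subtracting sphere 1 from 2 and 3
linear system: -0.8143x+0.3765y = -0.0324−-0.1622z; -0.8970x+-0.5196y = 0.0006−0.0347z
Cramer: x(z) = 0.0219-0.0936z;  y(z) = -0.0389+0.2284z
sphere 1 gives Az²+Bz+C=0 with A=1.0609, B=0.0687, C=-0.1717;  B²−4AC=0.7332;  roots -0.4359, 0.3712;  negative root z = -0.4359
x = 0.0627, y = -0.1385

(0.0627, -0.1385, -0.4359)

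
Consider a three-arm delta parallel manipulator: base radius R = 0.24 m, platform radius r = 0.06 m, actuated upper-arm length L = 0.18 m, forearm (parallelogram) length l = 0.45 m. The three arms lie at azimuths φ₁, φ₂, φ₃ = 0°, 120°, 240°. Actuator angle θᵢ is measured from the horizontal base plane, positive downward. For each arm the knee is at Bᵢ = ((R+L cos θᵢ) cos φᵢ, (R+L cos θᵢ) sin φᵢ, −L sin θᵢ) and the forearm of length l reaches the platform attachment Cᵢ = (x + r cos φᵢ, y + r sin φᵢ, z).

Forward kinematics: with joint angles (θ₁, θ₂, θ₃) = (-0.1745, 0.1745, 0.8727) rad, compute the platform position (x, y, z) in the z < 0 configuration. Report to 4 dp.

φ1=0.0°: virtual centre (0.3573, 0.0000, 0.0313), radius l
O2 = (0.3573·cos120.0°, 0.3573·sin120.0°, -0.0313) = (-0.1786, 0.3094, -0.0313)
O3 = (0.2957·cos240.0°, 0.2957·sin240.0°, -0.1379) = (-0.1478, -0.2561, -0.1379)
|O₂|²−|O₁|² = 0.0000;  |O₃|²−|O₁|² = -0.0222
plane₁₂: -1.0718x+0.6188y+-0.1250z = 0.0000
Cramer: x(z) = 0.0117-0.2328z;  y(z) = 0.0202-0.2013z
quadratic in z: (1.0947)z²+(0.0903)z+(-0.0817)=0, √Δ=0.6048 → z ∈ {-0.3175, 0.2350}; z = -0.3175 (taking z<0)
x = 0.0856, y = 0.0841

(0.0856, 0.0841, -0.3175)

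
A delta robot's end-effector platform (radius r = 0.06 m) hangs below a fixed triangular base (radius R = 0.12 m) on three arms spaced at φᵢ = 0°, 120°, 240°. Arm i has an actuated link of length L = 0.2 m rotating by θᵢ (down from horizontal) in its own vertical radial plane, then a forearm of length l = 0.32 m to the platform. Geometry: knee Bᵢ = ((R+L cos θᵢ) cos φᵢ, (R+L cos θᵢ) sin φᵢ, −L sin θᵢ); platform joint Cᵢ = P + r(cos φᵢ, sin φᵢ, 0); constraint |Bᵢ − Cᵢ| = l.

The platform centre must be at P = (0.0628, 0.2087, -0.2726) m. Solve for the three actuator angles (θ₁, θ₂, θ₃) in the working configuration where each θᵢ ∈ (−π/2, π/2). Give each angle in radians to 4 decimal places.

θ₁ = 0.5234, θ₂ = 0.0871, θ₃ = 1.3962

φ1=0.0° → target in arm frame (0.0628, 0.2087)
  A cos θ + B sin θ = C:  -0.0028·cos θ + -0.2726·sin θ = -0.1387
  √(A²+B²)=0.2726;  θ1 = -1.5811+2.1045 ≈ 0.5234
φ2=120.0° → target in arm frame (0.1493, -0.1587)
  e−x'=-0.0893;  (l²−L²−(e−x')²−y'²−z²)/2L = -0.1127
  γ=atan2(-0.2726,-0.0893)=-1.8875;  ψ=arccos(-0.3929)=1.9746;  θ2=γ+ψ≈0.0871
φ3=240.0° → target in arm frame (-0.2121, -0.0500)
  A=0.2721, B=-0.2726, C=(l²−L²−A²−y'²−z²)/(2L)=-0.2212
  θ3 = atan2(B,A) + arccos(C/0.3852) = 1.3962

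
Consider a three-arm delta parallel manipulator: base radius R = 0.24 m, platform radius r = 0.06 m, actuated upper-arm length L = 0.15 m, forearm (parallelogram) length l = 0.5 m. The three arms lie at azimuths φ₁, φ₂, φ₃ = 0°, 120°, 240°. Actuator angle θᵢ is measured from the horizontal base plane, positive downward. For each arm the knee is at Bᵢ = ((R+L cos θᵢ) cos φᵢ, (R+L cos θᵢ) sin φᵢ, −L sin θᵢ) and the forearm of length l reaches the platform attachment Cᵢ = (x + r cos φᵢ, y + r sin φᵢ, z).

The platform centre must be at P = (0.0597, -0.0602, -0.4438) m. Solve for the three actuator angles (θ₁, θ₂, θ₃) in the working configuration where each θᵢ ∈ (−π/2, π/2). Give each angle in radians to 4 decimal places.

φ1=0.0° → target in arm frame (0.0597, -0.0602)
  e−x'=0.1203;  (l²−L²−(e−x')²−y'²−z²)/2L = 0.0415
  γ=atan2(-0.4438,0.1203)=-1.3061;  ψ=arccos(0.0902)=1.4805;  θ1=γ+ψ≈0.1744
φ2=120.0° → target in arm frame (-0.0820, -0.0216)
  A cos θ + B sin θ = C:  0.2620·cos θ + -0.4438·sin θ = -0.1285
  γ=atan2(-0.4438,0.2620)=-1.0375;  ψ=arccos(-0.2494)=1.8229;  θ2=γ+ψ≈0.7853
arm 3 (φ=240.0°): x'=0.0223, y'=0.0818
  A=0.1577, B=-0.4438, C=(l²−L²−A²−y'²−z²)/(2L)=-0.0034
  γ=atan2(-0.4438,0.1577)=-1.2293;  ψ=arccos(-0.0072)=1.5780;  θ3=γ+ψ≈0.3487

θ₁ = 0.1744, θ₂ = 0.7853, θ₃ = 0.3487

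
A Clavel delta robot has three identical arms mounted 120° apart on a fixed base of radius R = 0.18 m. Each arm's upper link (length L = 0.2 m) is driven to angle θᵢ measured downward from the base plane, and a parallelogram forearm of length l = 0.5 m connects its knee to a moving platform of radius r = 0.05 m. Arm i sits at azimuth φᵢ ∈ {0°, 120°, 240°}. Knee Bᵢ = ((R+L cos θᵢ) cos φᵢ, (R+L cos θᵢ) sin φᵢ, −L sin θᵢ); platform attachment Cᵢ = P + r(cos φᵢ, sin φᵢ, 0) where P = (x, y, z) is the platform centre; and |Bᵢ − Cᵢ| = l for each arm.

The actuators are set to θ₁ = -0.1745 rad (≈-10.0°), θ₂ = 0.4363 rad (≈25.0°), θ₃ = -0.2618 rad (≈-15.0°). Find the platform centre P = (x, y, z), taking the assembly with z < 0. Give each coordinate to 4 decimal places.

arm 1 at φ=0.0°: e+L cos θ1 = 0.3270;  S1 = (0.3270, 0.0000, 0.0347)
φ2=120.0°: virtual centre (-0.1556, 0.2696, -0.0845), radius l
arm 3 at φ=240.0°: e+L cos θ3 = 0.3232;  S3 = (-0.1616, -0.2799, 0.0518)
eliminate P² terms by subtracting sphere 1 from 2 and 3
linear system: -0.9652x+0.5391y = -0.0041−-0.2385z; -0.9771x+-0.5598y = -0.0010−0.0341z
det = 1.0671;  x = 0.0026+-0.1079z,  y = -0.0028+0.2492z
quadratic in z: (1.0737)z²+(-0.0009)z+(-0.1436)=0, √Δ=0.7853 → z ∈ {-0.3653, 0.3661}; z = -0.3653 (taking z<0)
x = 0.0420, y = -0.0939

(0.0420, -0.0939, -0.3653)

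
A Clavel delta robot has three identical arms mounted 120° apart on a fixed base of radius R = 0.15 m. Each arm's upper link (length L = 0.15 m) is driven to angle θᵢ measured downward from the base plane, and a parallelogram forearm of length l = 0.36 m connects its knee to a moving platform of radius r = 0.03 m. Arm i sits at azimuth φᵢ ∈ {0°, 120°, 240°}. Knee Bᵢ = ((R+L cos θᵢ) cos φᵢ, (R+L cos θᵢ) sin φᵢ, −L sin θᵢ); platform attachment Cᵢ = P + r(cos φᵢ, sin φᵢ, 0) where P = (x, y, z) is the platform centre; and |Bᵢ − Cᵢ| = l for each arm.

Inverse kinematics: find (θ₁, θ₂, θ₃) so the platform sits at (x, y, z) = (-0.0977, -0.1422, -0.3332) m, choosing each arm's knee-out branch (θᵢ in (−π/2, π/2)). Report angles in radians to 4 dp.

rotate P by −φ1: (-0.0977, -0.1422, -0.3332)
  e−x'=0.2177;  (l²−L²−(e−x')²−y'²−z²)/2L = -0.2385
  √(A²+B²)=0.3980;  θ1 = -0.9921+2.2132 ≈ 1.2211
rotate P by −φ2: (-0.0743, 0.1557, -0.3332)
  e−x'=0.1943;  (l²−L²−(e−x')²−y'²−z²)/2L = -0.2197
  γ=atan2(-0.3332,0.1943)=-1.0429;  ψ=arccos(-0.5697)=2.1769;  θ2=γ+ψ≈1.1340
arm 3 (φ=240.0°): x'=0.1720, y'=-0.0135
  A=-0.0520, B=-0.3332, C=(l²−L²−A²−y'²−z²)/(2L)=-0.0227
  θ3 = atan2(B,A) + arccos(C/0.3372) = -0.0875

θ₁ = 1.2211, θ₂ = 1.1340, θ₃ = -0.0875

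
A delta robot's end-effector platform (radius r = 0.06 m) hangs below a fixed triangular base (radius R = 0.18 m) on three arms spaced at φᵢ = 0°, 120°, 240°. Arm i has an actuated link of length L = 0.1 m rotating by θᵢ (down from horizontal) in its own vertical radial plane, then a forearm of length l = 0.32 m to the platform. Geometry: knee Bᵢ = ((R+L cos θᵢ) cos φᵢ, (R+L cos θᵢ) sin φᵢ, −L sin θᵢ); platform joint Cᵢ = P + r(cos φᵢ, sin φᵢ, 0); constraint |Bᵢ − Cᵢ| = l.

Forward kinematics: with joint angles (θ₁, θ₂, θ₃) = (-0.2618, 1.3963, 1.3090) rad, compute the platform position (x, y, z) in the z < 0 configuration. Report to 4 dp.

O1 = (0.2166·cos0.0°, 0.2166·sin0.0°, 0.0259) = (0.2166, 0.0000, 0.0259)
φ2=120.0°: virtual centre (-0.0687, 0.1190, -0.0985), radius l
φ3=240.0°: virtual centre (-0.0729, -0.1263, -0.0966), radius l
|O₂|²−|O₁|² = -0.0190;  |O₃|²−|O₁|² = -0.0170
linear system: -0.5705x+0.2379y = -0.0190−-0.2487z; -0.5791x+-0.2527y = -0.0170−-0.2449z
Cramer: x(z) = 0.0314-0.4296z;  y(z) = -0.0047+0.0152z
into |P−O₁|² = l²: 1.1848z² + 0.1073z + -0.0674 = 0;  Δ = 0.3309;  z = -0.2880 or 0.1975 → z<0 root = -0.2880
x = 0.1551, y = -0.0091

(0.1551, -0.0091, -0.2880)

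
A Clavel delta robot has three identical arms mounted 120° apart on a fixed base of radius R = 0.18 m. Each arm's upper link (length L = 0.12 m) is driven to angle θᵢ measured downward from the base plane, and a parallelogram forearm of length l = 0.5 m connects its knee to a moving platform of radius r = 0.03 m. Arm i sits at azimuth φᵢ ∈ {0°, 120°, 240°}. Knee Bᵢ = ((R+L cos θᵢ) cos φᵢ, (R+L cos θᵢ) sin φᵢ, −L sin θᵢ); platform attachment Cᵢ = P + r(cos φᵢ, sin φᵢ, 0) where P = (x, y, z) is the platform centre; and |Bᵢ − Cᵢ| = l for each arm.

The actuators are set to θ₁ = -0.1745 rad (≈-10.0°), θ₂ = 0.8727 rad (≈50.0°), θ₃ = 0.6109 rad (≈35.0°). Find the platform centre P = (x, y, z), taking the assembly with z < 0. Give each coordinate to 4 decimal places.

(0.1327, -0.0369, -0.4591)

O1 = (0.2682·cos0.0°, 0.2682·sin0.0°, 0.0208) = (0.2682, 0.0000, 0.0208)
φ2=120.0°: virtual centre (-0.1136, 0.1967, -0.0919), radius l
O3 = (0.2483·cos240.0°, 0.2483·sin240.0°, -0.0688) = (-0.1241, -0.2150, -0.0688)
|O₂|²−|O₁|² = -0.0123;  |O₃|²−|O₁|² = -0.0060
[-0.7635 0.3934 -0.2255]·P = -0.0123;  [-0.7847 -0.4301 -0.1793]·P = -0.0060
Cramer: x(z) = 0.0120-0.2630z;  y(z) = -0.0080+0.0629z
quadratic in z: (1.0731)z²+(0.0921)z+(-0.1839)=0, √Δ=0.8932 → z ∈ {-0.4591, 0.3733}; z = -0.4591 (taking z<0)
x = 0.1327, y = -0.0369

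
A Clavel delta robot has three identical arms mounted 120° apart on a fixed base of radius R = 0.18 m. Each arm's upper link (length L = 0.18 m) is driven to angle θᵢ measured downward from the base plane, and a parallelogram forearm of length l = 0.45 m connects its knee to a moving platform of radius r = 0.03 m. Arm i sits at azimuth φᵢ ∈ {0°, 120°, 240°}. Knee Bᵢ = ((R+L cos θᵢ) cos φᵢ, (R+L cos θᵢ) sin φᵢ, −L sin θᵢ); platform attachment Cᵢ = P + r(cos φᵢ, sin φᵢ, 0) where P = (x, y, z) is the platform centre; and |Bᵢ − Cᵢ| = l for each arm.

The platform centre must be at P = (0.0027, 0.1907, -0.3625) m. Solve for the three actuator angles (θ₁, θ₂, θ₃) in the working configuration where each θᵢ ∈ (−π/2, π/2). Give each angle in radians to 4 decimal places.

θ₁ = 0.5239, θ₂ = -0.2617, θ₃ = 1.1345

arm 1 (φ=0.0°): x'=0.0027, y'=0.1907
  A cos θ + B sin θ = C:  0.1473·cos θ + -0.3625·sin θ = -0.0538
  √(A²+B²)=0.3913;  θ1 = -1.1848+1.7087 ≈ 0.5239
rotate P by −φ2: (0.1638, -0.0977, -0.3625)
  e−x'=-0.0138;  (l²−L²−(e−x')²−y'²−z²)/2L = 0.0804
  γ=atan2(-0.3625,-0.0138)=-1.6088;  ψ=arccos(0.2218)=1.3472;  θ2=γ+ψ≈-0.2617
rotate P by −φ3: (-0.1665, -0.0930, -0.3625)
  A cos θ + B sin θ = C:  0.3165·cos θ + -0.3625·sin θ = -0.1948
  θ3 = atan2(B,A) + arccos(C/0.4812) = 1.1345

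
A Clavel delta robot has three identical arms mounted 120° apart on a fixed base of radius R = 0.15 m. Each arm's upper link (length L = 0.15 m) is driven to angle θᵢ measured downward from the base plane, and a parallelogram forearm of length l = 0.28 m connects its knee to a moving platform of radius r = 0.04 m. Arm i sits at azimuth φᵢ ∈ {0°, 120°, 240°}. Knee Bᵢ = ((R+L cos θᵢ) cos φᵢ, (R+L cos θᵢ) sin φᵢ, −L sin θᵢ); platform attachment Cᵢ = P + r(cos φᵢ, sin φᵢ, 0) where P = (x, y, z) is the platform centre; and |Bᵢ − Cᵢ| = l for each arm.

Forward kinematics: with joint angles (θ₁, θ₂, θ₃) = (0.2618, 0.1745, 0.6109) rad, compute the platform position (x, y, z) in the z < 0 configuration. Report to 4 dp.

(0.0116, 0.0313, -0.1739)

centre 1 = (0.2549·cos0.0°, 0.2549·sin0.0°, -0.0388) = (0.2549, 0.0000, -0.0388)
centre 2 = (0.2577·cos120.0°, 0.2577·sin120.0°, -0.0260) = (-0.1289, 0.2232, -0.0260)
centre 3 = (0.2329·cos240.0°, 0.2329·sin240.0°, -0.0860) = (-0.1164, -0.2017, -0.0860)
|centre ₂|²−|centre ₁|² = 0.0006;  |centre ₃|²−|centre ₁|² = -0.0048
[-0.7675 0.4464 0.0256]·P = 0.0006;  [-0.7426 -0.4033 -0.0944]·P = -0.0048
det = 0.6411;  x = 0.0030+-0.0497z,  y = 0.0065+-0.1427z
sphere 1 gives Az²+Bz+C=0 with A=1.0228, B=0.1008, C=-0.0134;  B²−4AC=0.0650;  roots -0.1739, 0.0753;  negative root z = -0.1739
x = 0.0116, y = 0.0313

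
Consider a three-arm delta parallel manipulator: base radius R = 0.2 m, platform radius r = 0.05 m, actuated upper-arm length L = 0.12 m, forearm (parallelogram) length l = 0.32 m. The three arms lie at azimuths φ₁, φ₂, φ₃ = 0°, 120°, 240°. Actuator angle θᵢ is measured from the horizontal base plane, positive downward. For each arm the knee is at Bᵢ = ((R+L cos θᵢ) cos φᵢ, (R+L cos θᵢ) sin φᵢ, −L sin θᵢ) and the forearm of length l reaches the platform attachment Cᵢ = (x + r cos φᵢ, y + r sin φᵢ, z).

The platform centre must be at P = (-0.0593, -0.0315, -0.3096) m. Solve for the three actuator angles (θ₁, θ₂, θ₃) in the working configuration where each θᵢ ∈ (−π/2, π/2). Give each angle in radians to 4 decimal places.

θ₁ = 1.2218, θ₂ = 0.8727, θ₃ = 0.5233

rotate P by −φ1: (-0.0593, -0.0315, -0.3096)
  A=0.2093, B=-0.3096, C=(l²−L²−A²−y'²−z²)/(2L)=-0.2194
  √(A²+B²)=0.3737;  θ1 = -0.9763+2.1982 ≈ 1.2218
φ2=120.0° → target in arm frame (0.0024, 0.0671)
  A=0.1476, B=-0.3096, C=(l²−L²−A²−y'²−z²)/(2L)=-0.1423
  γ=atan2(-0.3096,0.1476)=-1.1258;  ψ=arccos(-0.4148)=1.9986;  θ2=γ+ψ≈0.8727
φ3=240.0° → target in arm frame (0.0569, -0.0356)
  A=0.0931, B=-0.3096, C=(l²−L²−A²−y'²−z²)/(2L)=-0.0741
  θ3 = atan2(B,A) + arccos(C/0.3233) = 0.5233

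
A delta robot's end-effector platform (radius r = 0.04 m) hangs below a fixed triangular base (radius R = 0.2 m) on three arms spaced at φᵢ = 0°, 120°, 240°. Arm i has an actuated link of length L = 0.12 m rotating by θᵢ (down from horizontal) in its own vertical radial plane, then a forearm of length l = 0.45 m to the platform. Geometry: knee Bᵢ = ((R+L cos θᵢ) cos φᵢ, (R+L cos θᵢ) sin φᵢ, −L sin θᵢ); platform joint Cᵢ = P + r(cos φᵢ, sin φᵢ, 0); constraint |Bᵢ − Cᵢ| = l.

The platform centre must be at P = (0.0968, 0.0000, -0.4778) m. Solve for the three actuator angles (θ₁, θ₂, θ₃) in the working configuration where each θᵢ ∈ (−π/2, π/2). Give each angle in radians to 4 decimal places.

rotate P by −φ1: (0.0968, 0.0000, -0.4778)
  A cos θ + B sin θ = C:  0.0632·cos θ + -0.4778·sin θ = -0.1841
  √(A²+B²)=0.4820;  θ1 = -1.4393+1.9628 ≈ 0.5235
φ2=120.0° → target in arm frame (-0.0484, -0.0838)
  A=0.2084, B=-0.4778, C=(l²−L²−A²−y'²−z²)/(2L)=-0.3777
  γ=atan2(-0.4778,0.2084)=-1.1595;  ψ=arccos(-0.7246)=2.3812;  θ2=γ+ψ≈1.2217
arm 3 (φ=240.0°): x'=-0.0484, y'=0.0838
  A cos θ + B sin θ = C:  0.2084·cos θ + -0.4778·sin θ = -0.3777
  √(A²+B²)=0.5213;  θ3 = -1.1595+2.3812 ≈ 1.2217

θ₁ = 0.5235, θ₂ = 1.2217, θ₃ = 1.2217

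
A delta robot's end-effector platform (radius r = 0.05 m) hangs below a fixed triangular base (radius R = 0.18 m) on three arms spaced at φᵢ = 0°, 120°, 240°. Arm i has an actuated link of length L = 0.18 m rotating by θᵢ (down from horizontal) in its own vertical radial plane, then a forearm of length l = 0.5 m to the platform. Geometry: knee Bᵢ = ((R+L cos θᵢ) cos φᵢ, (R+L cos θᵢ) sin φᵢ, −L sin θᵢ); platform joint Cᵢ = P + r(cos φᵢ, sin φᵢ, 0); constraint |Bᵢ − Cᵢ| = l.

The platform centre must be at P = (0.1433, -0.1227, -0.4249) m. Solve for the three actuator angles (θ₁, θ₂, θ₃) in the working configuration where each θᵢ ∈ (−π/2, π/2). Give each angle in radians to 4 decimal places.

θ₁ = -0.1744, θ₂ = 0.9597, θ₃ = 0.2619

rotate P by −φ1: (0.1433, -0.1227, -0.4249)
  A cos θ + B sin θ = C:  -0.0133·cos θ + -0.4249·sin θ = 0.0606
  √(A²+B²)=0.4251;  θ1 = -1.6021+1.4277 ≈ -0.1744
rotate P by −φ2: (-0.1779, -0.0628, -0.4249)
  e−x'=0.3079;  (l²−L²−(e−x')²−y'²−z²)/2L = -0.1714
  θ2 = atan2(B,A) + arccos(C/0.5247) = 0.9597
arm 3 (φ=240.0°): x'=0.0346, y'=0.1855
  A cos θ + B sin θ = C:  0.0954·cos θ + -0.4249·sin θ = -0.0179
  √(A²+B²)=0.4355;  θ3 = -1.3500+1.6118 ≈ 0.2619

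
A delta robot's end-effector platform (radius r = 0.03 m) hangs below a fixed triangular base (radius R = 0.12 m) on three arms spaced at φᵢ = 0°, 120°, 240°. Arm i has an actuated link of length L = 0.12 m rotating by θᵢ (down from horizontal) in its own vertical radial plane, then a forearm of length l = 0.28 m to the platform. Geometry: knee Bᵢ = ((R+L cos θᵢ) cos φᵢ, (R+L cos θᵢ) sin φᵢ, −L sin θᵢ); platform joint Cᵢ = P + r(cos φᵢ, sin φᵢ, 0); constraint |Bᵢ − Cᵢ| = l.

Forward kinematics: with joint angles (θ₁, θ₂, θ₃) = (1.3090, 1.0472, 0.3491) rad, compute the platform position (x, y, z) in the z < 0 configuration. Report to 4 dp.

arm 1 at φ=0.0°: (R−r)+L cos θ1 = 0.1211;  O1 = (0.1211, 0.0000, -0.1159)
O2 = (0.1500·cos120.0°, 0.1500·sin120.0°, -0.1039) = (-0.0750, 0.1299, -0.1039)
arm 3 at φ=240.0°: (R−r)+L cos θ3 = 0.2028;  O3 = (-0.1014, -0.1756, -0.0410)
eliminate P² terms by subtracting sphere 1 from 2 and 3
linear system: -0.3921x+0.2598y = 0.0052−0.0240z; -0.4449x+-0.3512y = 0.0147−0.1497z
det = 0.2533;  x = -0.0223+0.1868z,  y = -0.0136+0.1897z
sphere 1 gives Az²+Bz+C=0 with A=1.0709, B=0.1731, C=-0.0442;  B²−4AC=0.2194;  roots -0.2995, 0.1379;  negative root z = -0.2995
x = -0.0783, y = -0.0704

(-0.0783, -0.0704, -0.2995)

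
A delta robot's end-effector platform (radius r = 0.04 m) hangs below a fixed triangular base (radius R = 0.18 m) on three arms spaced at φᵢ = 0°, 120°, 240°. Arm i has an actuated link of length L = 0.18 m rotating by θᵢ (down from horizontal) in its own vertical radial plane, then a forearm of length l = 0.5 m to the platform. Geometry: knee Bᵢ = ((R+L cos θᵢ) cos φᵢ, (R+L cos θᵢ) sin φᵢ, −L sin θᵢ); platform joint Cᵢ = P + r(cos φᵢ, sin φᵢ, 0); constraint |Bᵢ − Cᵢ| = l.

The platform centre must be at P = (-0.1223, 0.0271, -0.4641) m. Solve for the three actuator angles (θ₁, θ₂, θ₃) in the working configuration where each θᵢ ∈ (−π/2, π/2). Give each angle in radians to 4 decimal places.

θ₁ = 0.8729, θ₂ = 0.1746, θ₃ = 0.3491

φ1=0.0° → target in arm frame (-0.1223, 0.0271)
  A=0.2623, B=-0.4641, C=(l²−L²−A²−y'²−z²)/(2L)=-0.1870
  γ=atan2(-0.4641,0.2623)=-1.0564;  ψ=arccos(-0.3508)=1.9292;  θ1=γ+ψ≈0.8729
φ2=120.0° → target in arm frame (0.0846, 0.0924)
  A cos θ + B sin θ = C:  0.0554·cos θ + -0.4641·sin θ = -0.0261
  γ=atan2(-0.4641,0.0554)=-1.4520;  ψ=arccos(-0.0558)=1.6266;  θ2=γ+ψ≈0.1746
φ3=240.0° → target in arm frame (0.0377, -0.1195)
  e−x'=0.1023;  (l²−L²−(e−x')²−y'²−z²)/2L = -0.0626
  √(A²+B²)=0.4752;  θ3 = -1.3538+1.7029 ≈ 0.3491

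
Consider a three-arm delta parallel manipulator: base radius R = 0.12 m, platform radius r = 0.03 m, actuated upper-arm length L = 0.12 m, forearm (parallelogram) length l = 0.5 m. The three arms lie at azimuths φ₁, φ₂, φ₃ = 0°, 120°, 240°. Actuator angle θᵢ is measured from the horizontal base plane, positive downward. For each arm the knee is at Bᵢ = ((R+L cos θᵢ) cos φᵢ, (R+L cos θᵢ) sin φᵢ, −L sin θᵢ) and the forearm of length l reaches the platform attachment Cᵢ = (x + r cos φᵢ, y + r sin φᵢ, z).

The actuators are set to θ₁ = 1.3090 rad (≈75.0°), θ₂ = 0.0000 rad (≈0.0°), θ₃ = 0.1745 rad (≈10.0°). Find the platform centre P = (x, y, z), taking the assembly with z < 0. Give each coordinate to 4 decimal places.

arm 1 at φ=0.0°: (R−r)+L cos θ1 = 0.1211;  centre 1 = (0.1211, 0.0000, -0.1159)
centre 2 = (0.2100·cos120.0°, 0.2100·sin120.0°, 0.0000) = (-0.1050, 0.1819, 0.0000)
arm 3 at φ=240.0°: (R−r)+L cos θ3 = 0.2082;  centre 3 = (-0.1041, -0.1803, -0.0208)
subtract pairs → two planes through P
[-0.4521 0.3637 0.2318]·P = 0.0160;  [-0.4503 -0.3606 0.1902]·P = 0.0157
Cramer: x(z) = -0.0351+0.4674z;  y(z) = 0.0004-0.0564z
into |P−centre ₁|² = l²: 1.2217z² + 0.0858z + -0.2122 = 0;  Δ = 1.0442;  z = -0.4533 or 0.3831 → z<0 root = -0.4533
x = -0.2470, y = 0.0259

(-0.2470, 0.0259, -0.4533)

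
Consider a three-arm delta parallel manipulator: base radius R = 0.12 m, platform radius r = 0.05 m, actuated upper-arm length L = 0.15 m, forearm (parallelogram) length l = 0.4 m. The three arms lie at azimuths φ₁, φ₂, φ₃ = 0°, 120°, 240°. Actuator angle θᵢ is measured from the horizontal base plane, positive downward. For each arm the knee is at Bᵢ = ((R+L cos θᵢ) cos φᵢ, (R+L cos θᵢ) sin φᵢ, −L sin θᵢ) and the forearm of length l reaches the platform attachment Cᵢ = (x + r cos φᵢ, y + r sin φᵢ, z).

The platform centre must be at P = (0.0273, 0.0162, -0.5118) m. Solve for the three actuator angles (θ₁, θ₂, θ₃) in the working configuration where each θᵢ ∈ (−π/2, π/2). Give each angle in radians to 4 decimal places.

φ1=0.0° → target in arm frame (0.0273, 0.0162)
  e−x'=0.0427;  (l²−L²−(e−x')²−y'²−z²)/2L = -0.4217
  θ1 = atan2(B,A) + arccos(C/0.5136) = 1.0467
arm 2 (φ=120.0°): x'=0.0004, y'=-0.0317
  A cos θ + B sin θ = C:  0.0696·cos θ + -0.5118·sin θ = -0.4343
  √(A²+B²)=0.5165;  θ2 = -1.4356+2.5697 ≈ 1.1341
rotate P by −φ3: (-0.0277, 0.0155, -0.5118)
  A cos θ + B sin θ = C:  0.0977·cos θ + -0.5118·sin θ = -0.4474
  γ=atan2(-0.5118,0.0977)=-1.3822;  ψ=arccos(-0.8587)=2.6035;  θ3=γ+ψ≈1.2213

θ₁ = 1.0467, θ₂ = 1.1341, θ₃ = 1.2213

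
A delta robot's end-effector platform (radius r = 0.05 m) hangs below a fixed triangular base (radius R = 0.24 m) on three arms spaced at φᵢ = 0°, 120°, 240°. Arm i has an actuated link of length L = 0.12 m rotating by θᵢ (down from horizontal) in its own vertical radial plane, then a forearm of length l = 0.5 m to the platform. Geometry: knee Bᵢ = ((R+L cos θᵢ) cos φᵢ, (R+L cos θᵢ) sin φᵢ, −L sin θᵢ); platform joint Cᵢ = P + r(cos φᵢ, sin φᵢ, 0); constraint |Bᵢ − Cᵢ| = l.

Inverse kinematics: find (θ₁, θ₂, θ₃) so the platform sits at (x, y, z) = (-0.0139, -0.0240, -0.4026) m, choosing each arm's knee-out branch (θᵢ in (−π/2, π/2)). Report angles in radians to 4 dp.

θ₁ = 0.1750, θ₂ = 0.1746, θ₃ = -0.0869

rotate P by −φ1: (-0.0139, -0.0240, -0.4026)
  A=0.2039, B=-0.4026, C=(l²−L²−A²−y'²−z²)/(2L)=0.1307
  θ1 = atan2(B,A) + arccos(C/0.4513) = 0.1750
arm 2 (φ=120.0°): x'=-0.0138, y'=0.0240
  e−x'=0.2038;  (l²−L²−(e−x')²−y'²−z²)/2L = 0.1308
  θ2 = atan2(B,A) + arccos(C/0.4513) = 0.1746
rotate P by −φ3: (0.0277, 0.0000, -0.4026)
  A=0.1623, B=-0.4026, C=(l²−L²−A²−y'²−z²)/(2L)=0.1966
  θ3 = atan2(B,A) + arccos(C/0.4341) = -0.0869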